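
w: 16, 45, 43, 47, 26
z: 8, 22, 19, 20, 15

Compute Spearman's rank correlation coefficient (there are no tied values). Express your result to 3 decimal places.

0.900

Rank w: 1, 4, 3, 5, 2
Rank z: 1, 5, 3, 4, 2
d = rank(w) − rank(z): 0, -1, 0, 1, 0; Σd² = 2
ρ = 1 − 6Σd² / [n(n²−1)] = 1 − 6×2 / (5×24) = 1 − 12/120 ≈ 0.900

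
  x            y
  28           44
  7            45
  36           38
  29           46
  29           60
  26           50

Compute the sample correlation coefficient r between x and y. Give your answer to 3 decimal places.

n = 6, Σx = 155, Σy = 283, Σx² = 4487, Σy² = 13621, Σxy = 7289
nΣxy − ΣxΣy = 43734 − 43865 = -131
nΣx² − (Σx)² = 26922 − 24025 = 2897; nΣy² − (Σy)² = 81726 − 80089 = 1637
r = -131 / √(2897 × 1637) = -131 / 2177.7027 ≈ -0.060

-0.060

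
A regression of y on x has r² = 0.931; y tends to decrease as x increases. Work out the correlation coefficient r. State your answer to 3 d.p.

-0.965

|r| = √0.931 = 0.965
The association is negative, so r = −0.965.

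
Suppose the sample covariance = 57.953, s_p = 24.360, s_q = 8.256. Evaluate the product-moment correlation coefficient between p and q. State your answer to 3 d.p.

r = Cov(p,q) / (s_p · s_q) = 57.953 / (24.360 × 8.256)
  = 57.953 / 201.1162 ≈ 0.288

0.288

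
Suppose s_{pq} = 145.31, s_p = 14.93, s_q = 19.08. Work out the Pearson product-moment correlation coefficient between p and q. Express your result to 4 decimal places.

0.5101

r = Cov(p,q) / (s_p · s_q) = 145.31 / (14.93 × 19.08)
  = 145.31 / 284.8644 ≈ 0.5101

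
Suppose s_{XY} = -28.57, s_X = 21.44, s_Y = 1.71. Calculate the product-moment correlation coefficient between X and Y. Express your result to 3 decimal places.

r = Cov(X,Y) / (s_X · s_Y) = -28.57 / (21.44 × 1.71)
  = -28.57 / 36.6624 ≈ -0.779

-0.779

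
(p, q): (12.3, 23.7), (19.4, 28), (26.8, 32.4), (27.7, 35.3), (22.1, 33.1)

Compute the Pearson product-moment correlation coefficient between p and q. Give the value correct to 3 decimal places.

n = 5, Σp = 108.3, Σq = 152.5, Σp² = 2501.59, Σq² = 4737.15, Σpq = 3412.35
nΣpq − ΣpΣq = 17061.75 − 16515.75 = 546
nΣp² − (Σp)² = 12507.95 − 11728.89 = 779.06; nΣq² − (Σq)² = 23685.75 − 23256.25 = 429.5
r = 546 / √(779.06 × 429.5) = 546 / 578.4516 ≈ 0.944

0.944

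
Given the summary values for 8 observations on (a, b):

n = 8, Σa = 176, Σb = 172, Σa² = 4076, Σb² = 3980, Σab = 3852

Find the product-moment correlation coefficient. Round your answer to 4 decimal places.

r = (nΣab − ΣaΣb) / √[(nΣa² − (Σa)²)(nΣb² − (Σb)²)]
Numerator: 8×3852 − 176×172 = 544
Denominator: √[(32608 − 30976)(31840 − 29584)] = √[1632 × 2256] = 1918.7996
r = 544 / 1918.7996 ≈ 0.2835

0.2835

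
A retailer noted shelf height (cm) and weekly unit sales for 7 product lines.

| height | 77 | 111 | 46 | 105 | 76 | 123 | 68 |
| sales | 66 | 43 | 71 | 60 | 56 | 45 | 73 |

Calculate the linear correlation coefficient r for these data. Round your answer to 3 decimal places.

-0.855

n = 7, Σx = 606, Σy = 414, Σx² = 56920, Σy² = 25336, Σxy = 34176
nΣxy − ΣxΣy = 239232 − 250884 = -11652
nΣx² − (Σx)² = 398440 − 367236 = 31204; nΣy² − (Σy)² = 177352 − 171396 = 5956
r = -11652 / √(31204 × 5956) = -11652 / 13632.7189 ≈ -0.855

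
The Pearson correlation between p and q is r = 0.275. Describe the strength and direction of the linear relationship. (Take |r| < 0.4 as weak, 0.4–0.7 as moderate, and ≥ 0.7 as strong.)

weak positive

r = 0.275 > 0 so the relationship is positive.
|r| = 0.275, which falls in the weak range.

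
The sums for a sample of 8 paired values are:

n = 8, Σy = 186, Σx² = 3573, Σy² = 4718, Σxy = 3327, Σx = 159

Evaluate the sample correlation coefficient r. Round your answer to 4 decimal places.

r = (nΣxy − ΣxΣy) / √[(nΣx² − (Σx)²)(nΣy² − (Σy)²)]
Numerator: 8×3327 − 159×186 = -2958
Denominator: √[(28584 − 25281)(37744 − 34596)] = √[3303 × 3148] = 3224.5688
r = -2958 / 3224.5688 ≈ -0.9173

-0.9173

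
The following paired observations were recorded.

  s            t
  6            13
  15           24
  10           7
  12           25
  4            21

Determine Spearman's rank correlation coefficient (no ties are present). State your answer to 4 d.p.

0.5000

Rank s: 2, 5, 3, 4, 1
Rank t: 2, 4, 1, 5, 3
d = rank(s) − rank(t): 0, 1, 2, -1, -2; Σd² = 10
ρ = 1 − 6Σd² / [n(n²−1)] = 1 − 6×10 / (5×24) = 1 − 60/120 ≈ 0.5000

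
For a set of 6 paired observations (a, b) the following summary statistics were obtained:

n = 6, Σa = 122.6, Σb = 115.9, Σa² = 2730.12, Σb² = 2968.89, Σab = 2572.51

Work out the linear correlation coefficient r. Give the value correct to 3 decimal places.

0.504

r = (nΣab − ΣaΣb) / √[(nΣa² − (Σa)²)(nΣb² − (Σb)²)]
Numerator: 6×2572.51 − 122.6×115.9 = 1225.72
Denominator: √[(16380.72 − 15030.76)(17813.34 − 13432.81)] = √[1349.96 × 4380.53] = 2431.7772
r = 1225.72 / 2431.7772 ≈ 0.504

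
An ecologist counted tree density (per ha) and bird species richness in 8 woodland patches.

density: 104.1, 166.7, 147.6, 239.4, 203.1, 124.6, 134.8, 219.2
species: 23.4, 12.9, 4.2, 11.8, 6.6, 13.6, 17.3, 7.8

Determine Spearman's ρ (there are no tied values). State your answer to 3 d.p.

-0.643

Rank density: 1, 5, 4, 8, 6, 2, 3, 7
Rank species: 8, 5, 1, 4, 2, 6, 7, 3
d = rank(density) − rank(species): -7, 0, 3, 4, 4, -4, -4, 4; Σd² = 138
ρ = 1 − 6Σd² / [n(n²−1)] = 1 − 6×138 / (8×63) = 1 − 828/504 ≈ -0.643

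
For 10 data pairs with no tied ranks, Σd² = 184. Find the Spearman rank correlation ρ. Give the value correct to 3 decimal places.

ρ = 1 − 6Σd² / [n(n²−1)] = 1 − 6×184 / (10×99)
  = 1 − 1104/990 = 1 − 1.1152 ≈ -0.115

-0.115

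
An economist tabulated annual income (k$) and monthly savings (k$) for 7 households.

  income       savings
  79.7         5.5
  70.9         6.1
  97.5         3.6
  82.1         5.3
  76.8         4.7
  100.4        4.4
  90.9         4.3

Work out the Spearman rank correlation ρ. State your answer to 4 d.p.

-0.7857

Rank income: 3, 1, 6, 4, 2, 7, 5
Rank savings: 6, 7, 1, 5, 4, 3, 2
d = rank(income) − rank(savings): -3, -6, 5, -1, -2, 4, 3; Σd² = 100
ρ = 1 − 6Σd² / [n(n²−1)] = 1 − 6×100 / (7×48) = 1 − 600/336 ≈ -0.7857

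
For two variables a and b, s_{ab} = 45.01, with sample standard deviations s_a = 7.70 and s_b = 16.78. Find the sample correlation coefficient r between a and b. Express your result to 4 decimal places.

0.3484

r = Cov(a,b) / (s_a · s_b) = 45.01 / (7.70 × 16.78)
  = 45.01 / 129.2060 ≈ 0.3484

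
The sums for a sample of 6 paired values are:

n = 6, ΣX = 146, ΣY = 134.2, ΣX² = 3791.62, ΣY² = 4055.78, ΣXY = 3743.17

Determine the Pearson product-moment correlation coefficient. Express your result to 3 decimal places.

r = (nΣXY − ΣXΣY) / √[(nΣX² − (ΣX)²)(nΣY² − (ΣY)²)]
Numerator: 6×3743.17 − 146×134.2 = 2865.82
Denominator: √[(22749.72 − 21316)(24334.68 − 18009.64)] = √[1433.72 × 6325.04] = 3011.3679
r = 2865.82 / 3011.3679 ≈ 0.952

0.952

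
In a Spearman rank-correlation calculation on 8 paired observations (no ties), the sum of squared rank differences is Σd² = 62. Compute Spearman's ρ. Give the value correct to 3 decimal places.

ρ = 1 − 6Σd² / [n(n²−1)] = 1 − 6×62 / (8×63)
  = 1 − 372/504 = 1 − 0.7381 ≈ 0.262

0.262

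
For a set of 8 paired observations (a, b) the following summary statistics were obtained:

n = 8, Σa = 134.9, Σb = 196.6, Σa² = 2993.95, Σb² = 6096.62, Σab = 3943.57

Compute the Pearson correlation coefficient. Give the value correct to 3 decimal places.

0.659

r = (nΣab − ΣaΣb) / √[(nΣa² − (Σa)²)(nΣb² − (Σb)²)]
Numerator: 8×3943.57 − 134.9×196.6 = 5027.22
Denominator: √[(23951.6 − 18198.01)(48772.96 − 38651.56)] = √[5753.59 × 10121.4] = 7631.1458
r = 5027.22 / 7631.1458 ≈ 0.659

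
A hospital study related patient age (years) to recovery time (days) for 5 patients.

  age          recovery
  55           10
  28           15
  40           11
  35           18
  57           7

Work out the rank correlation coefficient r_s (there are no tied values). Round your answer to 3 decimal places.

Rank age: 4, 1, 3, 2, 5
Rank recovery: 2, 4, 3, 5, 1
d = rank(age) − rank(recovery): 2, -3, 0, -3, 4; Σd² = 38
ρ = 1 − 6Σd² / [n(n²−1)] = 1 − 6×38 / (5×24) = 1 − 228/120 ≈ -0.900

-0.900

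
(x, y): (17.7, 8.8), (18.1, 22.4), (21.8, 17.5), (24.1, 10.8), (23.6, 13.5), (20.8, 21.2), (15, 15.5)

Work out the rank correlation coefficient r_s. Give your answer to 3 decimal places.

-0.143

Rank x: 2, 3, 5, 7, 6, 4, 1
Rank y: 1, 7, 5, 2, 3, 6, 4
d = rank(x) − rank(y): 1, -4, 0, 5, 3, -2, -3; Σd² = 64
ρ = 1 − 6Σd² / [n(n²−1)] = 1 − 6×64 / (7×48) = 1 − 384/336 ≈ -0.143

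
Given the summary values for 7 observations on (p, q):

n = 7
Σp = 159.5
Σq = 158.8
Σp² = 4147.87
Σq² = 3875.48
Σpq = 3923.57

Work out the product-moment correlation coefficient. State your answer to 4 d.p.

0.8151

r = (nΣpq − ΣpΣq) / √[(nΣp² − (Σp)²)(nΣq² − (Σq)²)]
Numerator: 7×3923.57 − 159.5×158.8 = 2136.39
Denominator: √[(29035.09 − 25440.25)(27128.36 − 25217.44)] = √[3594.84 × 1910.92] = 2620.9639
r = 2136.39 / 2620.9639 ≈ 0.8151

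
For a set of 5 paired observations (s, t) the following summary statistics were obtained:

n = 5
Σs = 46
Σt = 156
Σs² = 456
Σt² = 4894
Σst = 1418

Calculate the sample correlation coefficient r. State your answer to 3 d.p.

-0.580

r = (nΣst − ΣsΣt) / √[(nΣs² − (Σs)²)(nΣt² − (Σt)²)]
Numerator: 5×1418 − 46×156 = -86
Denominator: √[(2280 − 2116)(24470 − 24336)] = √[164 × 134] = 148.2430
r = -86 / 148.2430 ≈ -0.580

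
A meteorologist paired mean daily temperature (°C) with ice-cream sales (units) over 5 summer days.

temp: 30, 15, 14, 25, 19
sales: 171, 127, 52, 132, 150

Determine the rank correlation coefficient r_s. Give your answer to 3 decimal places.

Rank temp: 5, 2, 1, 4, 3
Rank sales: 5, 2, 1, 3, 4
d = rank(temp) − rank(sales): 0, 0, 0, 1, -1; Σd² = 2
ρ = 1 − 6Σd² / [n(n²−1)] = 1 − 6×2 / (5×24) = 1 − 12/120 ≈ 0.900

0.900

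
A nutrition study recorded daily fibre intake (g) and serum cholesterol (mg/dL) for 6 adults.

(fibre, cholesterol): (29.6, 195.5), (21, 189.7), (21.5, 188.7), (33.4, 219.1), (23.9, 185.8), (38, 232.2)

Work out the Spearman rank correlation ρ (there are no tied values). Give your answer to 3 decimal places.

Rank fibre: 4, 1, 2, 5, 3, 6
Rank cholesterol: 4, 3, 2, 5, 1, 6
d = rank(fibre) − rank(cholesterol): 0, -2, 0, 0, 2, 0; Σd² = 8
ρ = 1 − 6Σd² / [n(n²−1)] = 1 − 6×8 / (6×35) = 1 − 48/210 ≈ 0.771

0.771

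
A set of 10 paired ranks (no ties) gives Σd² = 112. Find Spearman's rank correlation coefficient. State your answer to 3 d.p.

0.321

ρ = 1 − 6Σd² / [n(n²−1)] = 1 − 6×112 / (10×99)
  = 1 − 672/990 = 1 − 0.6788 ≈ 0.321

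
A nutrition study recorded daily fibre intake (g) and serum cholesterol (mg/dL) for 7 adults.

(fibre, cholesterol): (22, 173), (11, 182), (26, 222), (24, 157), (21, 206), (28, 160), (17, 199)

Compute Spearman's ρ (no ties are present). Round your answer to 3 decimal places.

Rank fibre: 4, 1, 6, 5, 3, 7, 2
Rank cholesterol: 3, 4, 7, 1, 6, 2, 5
d = rank(fibre) − rank(cholesterol): 1, -3, -1, 4, -3, 5, -3; Σd² = 70
ρ = 1 − 6Σd² / [n(n²−1)] = 1 − 6×70 / (7×48) = 1 − 420/336 ≈ -0.250

-0.250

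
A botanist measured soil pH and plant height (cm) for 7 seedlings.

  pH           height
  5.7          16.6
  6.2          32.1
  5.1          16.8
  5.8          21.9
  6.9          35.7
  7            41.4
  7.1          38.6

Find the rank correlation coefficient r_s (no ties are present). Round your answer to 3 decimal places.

0.929

Rank pH: 2, 4, 1, 3, 5, 6, 7
Rank height: 1, 4, 2, 3, 5, 7, 6
d = rank(pH) − rank(height): 1, 0, -1, 0, 0, -1, 1; Σd² = 4
ρ = 1 − 6Σd² / [n(n²−1)] = 1 − 6×4 / (7×48) = 1 − 24/336 ≈ 0.929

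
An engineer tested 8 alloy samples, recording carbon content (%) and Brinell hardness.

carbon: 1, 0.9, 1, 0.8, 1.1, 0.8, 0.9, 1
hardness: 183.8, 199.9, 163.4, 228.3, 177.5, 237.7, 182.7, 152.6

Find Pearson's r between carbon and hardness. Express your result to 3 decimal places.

n = 8, Σx = 7.5, Σy = 1525.9, Σx² = 7.11, Σy² = 297236.49, Σxy = 1412.19
nΣxy − ΣxΣy = 11297.52 − 11444.25 = -146.73
nΣx² − (Σx)² = 56.88 − 56.25 = 0.63; nΣy² − (Σy)² = 2377891.92 − 2328370.81 = 49521.11
r = -146.73 / √(0.63 × 49521.11) = -146.73 / 176.6304 ≈ -0.831

-0.831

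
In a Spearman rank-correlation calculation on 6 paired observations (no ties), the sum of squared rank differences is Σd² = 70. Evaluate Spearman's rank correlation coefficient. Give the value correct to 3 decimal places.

-1.000

ρ = 1 − 6Σd² / [n(n²−1)] = 1 − 6×70 / (6×35)
  = 1 − 420/210 = 1 − 2.0000 ≈ -1.000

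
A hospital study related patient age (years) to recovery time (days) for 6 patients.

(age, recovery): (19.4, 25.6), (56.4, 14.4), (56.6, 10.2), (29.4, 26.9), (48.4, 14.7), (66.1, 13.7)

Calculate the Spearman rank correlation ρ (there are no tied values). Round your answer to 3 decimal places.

Rank age: 1, 4, 5, 2, 3, 6
Rank recovery: 5, 3, 1, 6, 4, 2
d = rank(age) − rank(recovery): -4, 1, 4, -4, -1, 4; Σd² = 66
ρ = 1 − 6Σd² / [n(n²−1)] = 1 − 6×66 / (6×35) = 1 − 396/210 ≈ -0.886

-0.886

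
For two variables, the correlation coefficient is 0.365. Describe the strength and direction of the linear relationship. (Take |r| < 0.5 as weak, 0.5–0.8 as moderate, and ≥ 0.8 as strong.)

r = 0.365 > 0 so the relationship is positive.
|r| = 0.365, which falls in the weak range.

weak positive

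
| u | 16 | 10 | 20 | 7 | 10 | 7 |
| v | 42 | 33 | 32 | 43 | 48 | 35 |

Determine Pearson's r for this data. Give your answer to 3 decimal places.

n = 6, Σu = 70, Σv = 233, Σu² = 954, Σv² = 9255, Σuv = 2668
nΣuv − ΣuΣv = 16008 − 16310 = -302
nΣu² − (Σu)² = 5724 − 4900 = 824; nΣv² − (Σv)² = 55530 − 54289 = 1241
r = -302 / √(824 × 1241) = -302 / 1011.2290 ≈ -0.299

-0.299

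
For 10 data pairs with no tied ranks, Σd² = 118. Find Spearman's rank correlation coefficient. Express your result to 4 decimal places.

ρ = 1 − 6Σd² / [n(n²−1)] = 1 − 6×118 / (10×99)
  = 1 − 708/990 = 1 − 0.71515 ≈ 0.2848

0.2848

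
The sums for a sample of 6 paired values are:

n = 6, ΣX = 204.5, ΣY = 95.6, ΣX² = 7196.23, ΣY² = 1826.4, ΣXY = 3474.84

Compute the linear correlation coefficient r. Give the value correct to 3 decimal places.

r = (nΣXY − ΣXΣY) / √[(nΣX² − (ΣX)²)(nΣY² − (ΣY)²)]
Numerator: 6×3474.84 − 204.5×95.6 = 1298.84
Denominator: √[(43177.38 − 41820.25)(10958.4 − 9139.36)] = √[1357.13 × 1819.04] = 1571.2014
r = 1298.84 / 1571.2014 ≈ 0.827

0.827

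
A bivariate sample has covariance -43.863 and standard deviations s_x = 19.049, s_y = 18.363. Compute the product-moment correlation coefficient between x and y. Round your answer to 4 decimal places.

r = Cov(x,y) / (s_x · s_y) = -43.863 / (19.049 × 18.363)
  = -43.863 / 349.7968 ≈ -0.1254

-0.1254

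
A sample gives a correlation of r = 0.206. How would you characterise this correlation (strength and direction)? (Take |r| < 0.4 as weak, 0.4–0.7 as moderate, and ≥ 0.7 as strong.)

r = 0.206 > 0 so the relationship is positive.
|r| = 0.206, which falls in the weak range.

weak positive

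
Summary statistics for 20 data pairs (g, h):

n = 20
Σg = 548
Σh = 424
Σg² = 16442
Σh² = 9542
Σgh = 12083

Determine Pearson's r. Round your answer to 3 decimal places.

0.524

r = (nΣgh − ΣgΣh) / √[(nΣg² − (Σg)²)(nΣh² − (Σh)²)]
Numerator: 20×12083 − 548×424 = 9308
Denominator: √[(328840 − 300304)(190840 − 179776)] = √[28536 × 11064] = 17768.5763
r = 9308 / 17768.5763 ≈ 0.524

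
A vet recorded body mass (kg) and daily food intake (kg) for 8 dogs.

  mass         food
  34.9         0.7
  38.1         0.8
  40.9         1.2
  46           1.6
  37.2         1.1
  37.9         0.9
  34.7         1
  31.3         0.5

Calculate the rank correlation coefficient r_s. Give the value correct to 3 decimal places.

0.714

Rank mass: 3, 6, 7, 8, 4, 5, 2, 1
Rank food: 2, 3, 7, 8, 6, 4, 5, 1
d = rank(mass) − rank(food): 1, 3, 0, 0, -2, 1, -3, 0; Σd² = 24
ρ = 1 − 6Σd² / [n(n²−1)] = 1 − 6×24 / (8×63) = 1 − 144/504 ≈ 0.714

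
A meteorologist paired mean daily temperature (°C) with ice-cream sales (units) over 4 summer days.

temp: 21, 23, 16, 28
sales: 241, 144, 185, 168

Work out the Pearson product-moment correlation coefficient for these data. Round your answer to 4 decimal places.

n = 4, Σx = 88, Σy = 738, Σx² = 2010, Σy² = 141266, Σxy = 16037
nΣxy − ΣxΣy = 64148 − 64944 = -796
nΣx² − (Σx)² = 8040 − 7744 = 296; nΣy² − (Σy)² = 565064 − 544644 = 20420
r = -796 / √(296 × 20420) = -796 / 2458.5199 ≈ -0.3238

-0.3238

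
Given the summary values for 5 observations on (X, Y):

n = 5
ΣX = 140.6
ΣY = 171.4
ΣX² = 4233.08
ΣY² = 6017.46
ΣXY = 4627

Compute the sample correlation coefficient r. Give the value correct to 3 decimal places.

r = (nΣXY − ΣXΣY) / √[(nΣX² − (ΣX)²)(nΣY² − (ΣY)²)]
Numerator: 5×4627 − 140.6×171.4 = -963.84
Denominator: √[(21165.4 − 19768.36)(30087.3 − 29377.96)] = √[1397.04 × 709.34] = 995.4780
r = -963.84 / 995.4780 ≈ -0.968

-0.968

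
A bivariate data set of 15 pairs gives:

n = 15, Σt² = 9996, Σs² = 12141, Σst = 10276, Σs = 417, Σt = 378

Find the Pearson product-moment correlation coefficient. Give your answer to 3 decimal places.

-0.458

r = (nΣst − ΣsΣt) / √[(nΣs² − (Σs)²)(nΣt² − (Σt)²)]
Numerator: 15×10276 − 417×378 = -3486
Denominator: √[(182115 − 173889)(149940 − 142884)] = √[8226 × 7056] = 7618.5731
r = -3486 / 7618.5731 ≈ -0.458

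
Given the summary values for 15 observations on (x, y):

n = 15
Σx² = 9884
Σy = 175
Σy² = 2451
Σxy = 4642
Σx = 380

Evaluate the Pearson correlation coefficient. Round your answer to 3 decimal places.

0.643

r = (nΣxy − ΣxΣy) / √[(nΣx² − (Σx)²)(nΣy² − (Σy)²)]
Numerator: 15×4642 − 380×175 = 3130
Denominator: √[(148260 − 144400)(36765 − 30625)] = √[3860 × 6140] = 4868.3057
r = 3130 / 4868.3057 ≈ 0.643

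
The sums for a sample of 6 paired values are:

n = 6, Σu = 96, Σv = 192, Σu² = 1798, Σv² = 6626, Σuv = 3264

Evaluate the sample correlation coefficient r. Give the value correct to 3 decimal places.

r = (nΣuv − ΣuΣv) / √[(nΣu² − (Σu)²)(nΣv² − (Σv)²)]
Numerator: 6×3264 − 96×192 = 1152
Denominator: √[(10788 − 9216)(39756 − 36864)] = √[1572 × 2892] = 2132.1876
r = 1152 / 2132.1876 ≈ 0.540

0.540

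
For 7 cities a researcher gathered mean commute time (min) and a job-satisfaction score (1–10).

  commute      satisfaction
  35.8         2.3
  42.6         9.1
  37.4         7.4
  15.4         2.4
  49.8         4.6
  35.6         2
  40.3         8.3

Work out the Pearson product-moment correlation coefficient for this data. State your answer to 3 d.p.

n = 7, Σx = 256.9, Σy = 36.1, Σx² = 10103.81, Σy² = 242.67, Σxy = 1418.49
nΣxy − ΣxΣy = 9929.43 − 9274.09 = 655.34
nΣx² − (Σx)² = 70726.67 − 65997.61 = 4729.06; nΣy² − (Σy)² = 1698.69 − 1303.21 = 395.48
r = 655.34 / √(4729.06 × 395.48) = 655.34 / 1367.5703 ≈ 0.479

0.479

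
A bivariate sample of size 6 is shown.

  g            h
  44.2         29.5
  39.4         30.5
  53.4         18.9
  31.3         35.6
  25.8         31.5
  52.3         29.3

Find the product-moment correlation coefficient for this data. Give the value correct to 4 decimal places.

n = 6, Σg = 246.4, Σh = 175.3, Σg² = 10738.18, Σh² = 5275.81, Σgh = 6974.23
nΣgh − ΣgΣh = 41845.38 − 43193.92 = -1348.54
nΣg² − (Σg)² = 64429.08 − 60712.96 = 3716.12; nΣh² − (Σh)² = 31654.86 − 30730.09 = 924.77
r = -1348.54 / √(3716.12 × 924.77) = -1348.54 / 1853.7951 ≈ -0.7274

-0.7274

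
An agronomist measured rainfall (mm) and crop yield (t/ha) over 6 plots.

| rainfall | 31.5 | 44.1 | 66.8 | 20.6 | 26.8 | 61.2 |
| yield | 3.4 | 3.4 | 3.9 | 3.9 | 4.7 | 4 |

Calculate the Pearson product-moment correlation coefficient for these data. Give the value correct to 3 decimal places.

n = 6, Σx = 251, Σy = 23.3, Σx² = 12287.34, Σy² = 91.63, Σxy = 968.66
nΣxy − ΣxΣy = 5811.96 − 5848.3 = -36.34
nΣx² − (Σx)² = 73724.04 − 63001 = 10723.04; nΣy² − (Σy)² = 549.78 − 542.89 = 6.89
r = -36.34 / √(10723.04 × 6.89) = -36.34 / 271.8120 ≈ -0.134

-0.134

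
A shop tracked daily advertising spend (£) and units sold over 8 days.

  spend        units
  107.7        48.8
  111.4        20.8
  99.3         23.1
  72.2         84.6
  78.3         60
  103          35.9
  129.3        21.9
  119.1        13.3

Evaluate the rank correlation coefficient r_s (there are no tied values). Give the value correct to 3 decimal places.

Rank spend: 5, 6, 3, 1, 2, 4, 8, 7
Rank units: 6, 2, 4, 8, 7, 5, 3, 1
d = rank(spend) − rank(units): -1, 4, -1, -7, -5, -1, 5, 6; Σd² = 154
ρ = 1 − 6Σd² / [n(n²−1)] = 1 − 6×154 / (8×63) = 1 − 924/504 ≈ -0.833

-0.833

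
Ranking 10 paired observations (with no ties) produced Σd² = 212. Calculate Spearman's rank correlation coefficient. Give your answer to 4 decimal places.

ρ = 1 − 6Σd² / [n(n²−1)] = 1 − 6×212 / (10×99)
  = 1 − 1272/990 = 1 − 1.28485 ≈ -0.2848

-0.2848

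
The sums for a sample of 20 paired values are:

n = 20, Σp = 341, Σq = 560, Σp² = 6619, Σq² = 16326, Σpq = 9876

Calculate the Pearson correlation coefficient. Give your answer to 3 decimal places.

r = (nΣpq − ΣpΣq) / √[(nΣp² − (Σp)²)(nΣq² − (Σq)²)]
Numerator: 20×9876 − 341×560 = 6560
Denominator: √[(132380 − 116281)(326520 − 313600)] = √[16099 × 12920] = 14422.1732
r = 6560 / 14422.1732 ≈ 0.455

0.455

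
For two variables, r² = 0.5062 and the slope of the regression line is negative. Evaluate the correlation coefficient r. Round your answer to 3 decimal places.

|r| = √0.5062 = 0.711
The association is negative, so r = −0.711.

-0.711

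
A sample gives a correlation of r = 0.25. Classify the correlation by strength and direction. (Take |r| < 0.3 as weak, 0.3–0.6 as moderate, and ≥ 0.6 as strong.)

weak positive

r = 0.25 > 0 so the relationship is positive.
|r| = 0.25, which falls in the weak range.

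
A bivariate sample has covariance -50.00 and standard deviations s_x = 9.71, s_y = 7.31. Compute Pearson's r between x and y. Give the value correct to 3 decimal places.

r = Cov(x,y) / (s_x · s_y) = -50.00 / (9.71 × 7.31)
  = -50.00 / 70.9801 ≈ -0.704

-0.704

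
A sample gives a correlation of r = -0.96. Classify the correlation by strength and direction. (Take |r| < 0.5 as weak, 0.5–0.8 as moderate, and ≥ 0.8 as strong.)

strong negative

r = -0.96 < 0 so the relationship is negative.
|r| = 0.96, which falls in the strong range.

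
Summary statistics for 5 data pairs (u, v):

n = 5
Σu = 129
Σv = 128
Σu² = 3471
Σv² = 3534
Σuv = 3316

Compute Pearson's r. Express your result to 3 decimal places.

0.071

r = (nΣuv − ΣuΣv) / √[(nΣu² − (Σu)²)(nΣv² − (Σv)²)]
Numerator: 5×3316 − 129×128 = 68
Denominator: √[(17355 − 16641)(17670 − 16384)] = √[714 × 1286] = 958.2296
r = 68 / 958.2296 ≈ 0.071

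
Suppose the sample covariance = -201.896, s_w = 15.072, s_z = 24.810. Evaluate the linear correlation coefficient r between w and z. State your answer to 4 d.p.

-0.5399

r = Cov(w,z) / (s_w · s_z) = -201.896 / (15.072 × 24.810)
  = -201.896 / 373.9363 ≈ -0.5399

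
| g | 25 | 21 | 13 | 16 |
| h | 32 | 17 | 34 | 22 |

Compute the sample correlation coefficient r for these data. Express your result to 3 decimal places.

n = 4, Σg = 75, Σh = 105, Σg² = 1491, Σh² = 2953, Σgh = 1951
nΣgh − ΣgΣh = 7804 − 7875 = -71
nΣg² − (Σg)² = 5964 − 5625 = 339; nΣh² − (Σh)² = 11812 − 11025 = 787
r = -71 / √(339 × 787) = -71 / 516.5201 ≈ -0.137

-0.137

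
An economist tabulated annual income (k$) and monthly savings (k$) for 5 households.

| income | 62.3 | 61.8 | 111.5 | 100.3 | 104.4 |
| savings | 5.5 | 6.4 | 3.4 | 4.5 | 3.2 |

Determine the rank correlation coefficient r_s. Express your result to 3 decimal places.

Rank income: 2, 1, 5, 3, 4
Rank savings: 4, 5, 2, 3, 1
d = rank(income) − rank(savings): -2, -4, 3, 0, 3; Σd² = 38
ρ = 1 − 6Σd² / [n(n²−1)] = 1 − 6×38 / (5×24) = 1 − 228/120 ≈ -0.900

-0.900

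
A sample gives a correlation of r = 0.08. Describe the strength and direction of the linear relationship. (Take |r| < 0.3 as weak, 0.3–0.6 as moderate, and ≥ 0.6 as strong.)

r = 0.08 > 0 so the relationship is positive.
|r| = 0.08, which falls in the weak range.

weak positive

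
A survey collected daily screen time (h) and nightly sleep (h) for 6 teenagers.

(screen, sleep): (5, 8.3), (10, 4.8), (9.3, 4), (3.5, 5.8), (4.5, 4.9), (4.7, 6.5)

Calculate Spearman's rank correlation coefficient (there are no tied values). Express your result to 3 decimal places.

-0.429

Rank screen: 4, 6, 5, 1, 2, 3
Rank sleep: 6, 2, 1, 4, 3, 5
d = rank(screen) − rank(sleep): -2, 4, 4, -3, -1, -2; Σd² = 50
ρ = 1 − 6Σd² / [n(n²−1)] = 1 − 6×50 / (6×35) = 1 − 300/210 ≈ -0.429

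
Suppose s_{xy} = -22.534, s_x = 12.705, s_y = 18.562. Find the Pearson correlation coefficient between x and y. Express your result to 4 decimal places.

-0.0956

r = Cov(x,y) / (s_x · s_y) = -22.534 / (12.705 × 18.562)
  = -22.534 / 235.8302 ≈ -0.0956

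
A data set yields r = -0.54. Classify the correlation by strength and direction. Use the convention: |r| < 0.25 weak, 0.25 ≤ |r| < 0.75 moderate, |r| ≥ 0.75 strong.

r = -0.54 < 0 so the relationship is negative.
|r| = 0.54, which falls in the moderate range.

moderate negative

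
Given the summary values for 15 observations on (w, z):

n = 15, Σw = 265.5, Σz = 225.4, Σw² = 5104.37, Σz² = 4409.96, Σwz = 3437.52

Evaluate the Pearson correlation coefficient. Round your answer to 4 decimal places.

r = (nΣwz − ΣwΣz) / √[(nΣw² − (Σw)²)(nΣz² − (Σz)²)]
Numerator: 15×3437.52 − 265.5×225.4 = -8280.9
Denominator: √[(76565.55 − 70490.25)(66149.4 − 50805.16)] = √[6075.3 × 15344.24] = 9655.0951
r = -8280.9 / 9655.0951 ≈ -0.8577

-0.8577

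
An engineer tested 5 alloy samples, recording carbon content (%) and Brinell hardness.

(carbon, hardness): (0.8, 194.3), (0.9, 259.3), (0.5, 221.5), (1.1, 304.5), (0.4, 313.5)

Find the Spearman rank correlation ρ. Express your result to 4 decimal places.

-0.1000

Rank carbon: 3, 4, 2, 5, 1
Rank hardness: 1, 3, 2, 4, 5
d = rank(carbon) − rank(hardness): 2, 1, 0, 1, -4; Σd² = 22
ρ = 1 − 6Σd² / [n(n²−1)] = 1 − 6×22 / (5×24) = 1 − 132/120 ≈ -0.1000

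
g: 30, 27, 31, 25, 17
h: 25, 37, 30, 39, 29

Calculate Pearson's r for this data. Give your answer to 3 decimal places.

n = 5, Σg = 130, Σh = 160, Σg² = 3504, Σh² = 5256, Σgh = 4147
nΣgh − ΣgΣh = 20735 − 20800 = -65
nΣg² − (Σg)² = 17520 − 16900 = 620; nΣh² − (Σh)² = 26280 − 25600 = 680
r = -65 / √(620 × 680) = -65 / 649.3073 ≈ -0.100

-0.100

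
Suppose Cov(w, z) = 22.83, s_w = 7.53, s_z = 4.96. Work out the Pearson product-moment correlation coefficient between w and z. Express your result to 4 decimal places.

r = Cov(w,z) / (s_w · s_z) = 22.83 / (7.53 × 4.96)
  = 22.83 / 37.3488 ≈ 0.6113

0.6113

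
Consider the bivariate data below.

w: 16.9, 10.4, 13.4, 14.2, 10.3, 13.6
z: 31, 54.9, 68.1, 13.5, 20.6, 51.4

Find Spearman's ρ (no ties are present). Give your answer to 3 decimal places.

-0.257

Rank w: 6, 2, 3, 5, 1, 4
Rank z: 3, 5, 6, 1, 2, 4
d = rank(w) − rank(z): 3, -3, -3, 4, -1, 0; Σd² = 44
ρ = 1 − 6Σd² / [n(n²−1)] = 1 − 6×44 / (6×35) = 1 − 264/210 ≈ -0.257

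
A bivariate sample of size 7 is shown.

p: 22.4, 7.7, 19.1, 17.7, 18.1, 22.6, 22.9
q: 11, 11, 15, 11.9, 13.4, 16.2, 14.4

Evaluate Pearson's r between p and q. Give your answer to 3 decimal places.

n = 7, Σp = 130.5, Σq = 92.9, Σp² = 2601.93, Σq² = 1257.97, Σpq = 1766.65
nΣpq − ΣpΣq = 12366.55 − 12123.45 = 243.1
nΣp² − (Σp)² = 18213.51 − 17030.25 = 1183.26; nΣq² − (Σq)² = 8805.79 − 8630.41 = 175.38
r = 243.1 / √(1183.26 × 175.38) = 243.1 / 455.5438 ≈ 0.534

0.534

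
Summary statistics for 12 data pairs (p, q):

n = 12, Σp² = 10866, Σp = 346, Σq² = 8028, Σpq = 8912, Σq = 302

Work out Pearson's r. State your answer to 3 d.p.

0.331

r = (nΣpq − ΣpΣq) / √[(nΣp² − (Σp)²)(nΣq² − (Σq)²)]
Numerator: 12×8912 − 346×302 = 2452
Denominator: √[(130392 − 119716)(96336 − 91204)] = √[10676 × 5132] = 7401.9749
r = 2452 / 7401.9749 ≈ 0.331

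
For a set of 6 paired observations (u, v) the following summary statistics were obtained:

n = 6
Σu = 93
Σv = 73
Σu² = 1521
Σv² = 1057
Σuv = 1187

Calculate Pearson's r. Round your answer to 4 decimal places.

0.4790

r = (nΣuv − ΣuΣv) / √[(nΣu² − (Σu)²)(nΣv² − (Σv)²)]
Numerator: 6×1187 − 93×73 = 333
Denominator: √[(9126 − 8649)(6342 − 5329)] = √[477 × 1013] = 695.1266
r = 333 / 695.1266 ≈ 0.4790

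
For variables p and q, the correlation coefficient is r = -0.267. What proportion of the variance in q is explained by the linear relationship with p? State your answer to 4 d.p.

0.0713

r² = (-0.267)² = 0.0713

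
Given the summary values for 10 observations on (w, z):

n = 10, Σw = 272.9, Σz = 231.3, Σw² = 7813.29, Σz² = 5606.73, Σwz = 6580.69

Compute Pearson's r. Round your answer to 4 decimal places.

0.8761

r = (nΣwz − ΣwΣz) / √[(nΣw² − (Σw)²)(nΣz² − (Σz)²)]
Numerator: 10×6580.69 − 272.9×231.3 = 2685.13
Denominator: √[(78132.9 − 74474.41)(56067.3 − 53499.69)] = √[3658.49 × 2567.61] = 3064.8940
r = 2685.13 / 3064.8940 ≈ 0.8761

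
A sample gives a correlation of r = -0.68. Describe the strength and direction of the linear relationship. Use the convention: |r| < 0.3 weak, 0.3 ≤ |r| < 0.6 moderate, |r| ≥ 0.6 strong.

r = -0.68 < 0 so the relationship is negative.
|r| = 0.68, which falls in the strong range.

strong negative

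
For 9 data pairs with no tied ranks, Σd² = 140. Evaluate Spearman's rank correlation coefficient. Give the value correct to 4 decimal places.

ρ = 1 − 6Σd² / [n(n²−1)] = 1 − 6×140 / (9×80)
  = 1 − 840/720 = 1 − 1.16667 ≈ -0.1667

-0.1667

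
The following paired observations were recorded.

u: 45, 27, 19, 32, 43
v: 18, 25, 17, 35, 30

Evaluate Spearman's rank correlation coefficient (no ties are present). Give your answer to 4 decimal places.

0.3000

Rank u: 5, 2, 1, 3, 4
Rank v: 2, 3, 1, 5, 4
d = rank(u) − rank(v): 3, -1, 0, -2, 0; Σd² = 14
ρ = 1 − 6Σd² / [n(n²−1)] = 1 − 6×14 / (5×24) = 1 − 84/120 ≈ 0.3000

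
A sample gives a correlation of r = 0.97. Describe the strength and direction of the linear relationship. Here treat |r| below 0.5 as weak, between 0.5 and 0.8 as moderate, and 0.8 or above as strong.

r = 0.97 > 0 so the relationship is positive.
|r| = 0.97, which falls in the strong range.

strong positive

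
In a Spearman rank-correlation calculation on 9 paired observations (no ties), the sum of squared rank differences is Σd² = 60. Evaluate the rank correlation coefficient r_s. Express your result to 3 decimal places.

0.500

ρ = 1 − 6Σd² / [n(n²−1)] = 1 − 6×60 / (9×80)
  = 1 − 360/720 = 1 − 0.5000 ≈ 0.500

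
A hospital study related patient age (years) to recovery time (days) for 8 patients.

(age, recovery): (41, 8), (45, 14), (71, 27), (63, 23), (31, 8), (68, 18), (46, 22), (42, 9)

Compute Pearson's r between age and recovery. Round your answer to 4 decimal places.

n = 8, Σx = 407, Σy = 129, Σx² = 22181, Σy² = 2471, Σxy = 7186
nΣxy − ΣxΣy = 57488 − 52503 = 4985
nΣx² − (Σx)² = 177448 − 165649 = 11799; nΣy² − (Σy)² = 19768 − 16641 = 3127
r = 4985 / √(11799 × 3127) = 4985 / 6074.1644 ≈ 0.8207

0.8207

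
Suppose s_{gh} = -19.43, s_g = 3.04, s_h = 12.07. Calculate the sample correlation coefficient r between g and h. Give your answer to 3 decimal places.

r = Cov(g,h) / (s_g · s_h) = -19.43 / (3.04 × 12.07)
  = -19.43 / 36.6928 ≈ -0.530

-0.530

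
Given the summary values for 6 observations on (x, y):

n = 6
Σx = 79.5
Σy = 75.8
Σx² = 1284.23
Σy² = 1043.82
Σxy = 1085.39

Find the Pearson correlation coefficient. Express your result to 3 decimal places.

r = (nΣxy − ΣxΣy) / √[(nΣx² − (Σx)²)(nΣy² − (Σy)²)]
Numerator: 6×1085.39 − 79.5×75.8 = 486.24
Denominator: √[(7705.38 − 6320.25)(6262.92 − 5745.64)] = √[1385.13 × 517.28] = 846.4633
r = 486.24 / 846.4633 ≈ 0.574

0.574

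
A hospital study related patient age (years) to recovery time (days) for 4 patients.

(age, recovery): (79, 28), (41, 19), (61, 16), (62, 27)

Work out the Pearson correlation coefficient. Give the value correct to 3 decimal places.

0.629

n = 4, Σx = 243, Σy = 90, Σx² = 15487, Σy² = 2130, Σxy = 5641
nΣxy − ΣxΣy = 22564 − 21870 = 694
nΣx² − (Σx)² = 61948 − 59049 = 2899; nΣy² − (Σy)² = 8520 − 8100 = 420
r = 694 / √(2899 × 420) = 694 / 1103.4401 ≈ 0.629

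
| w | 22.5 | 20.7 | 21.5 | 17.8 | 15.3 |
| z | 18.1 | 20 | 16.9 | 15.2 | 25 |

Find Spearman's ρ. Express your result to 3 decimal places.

-0.300

Rank w: 5, 3, 4, 2, 1
Rank z: 3, 4, 2, 1, 5
d = rank(w) − rank(z): 2, -1, 2, 1, -4; Σd² = 26
ρ = 1 − 6Σd² / [n(n²−1)] = 1 − 6×26 / (5×24) = 1 − 156/120 ≈ -0.300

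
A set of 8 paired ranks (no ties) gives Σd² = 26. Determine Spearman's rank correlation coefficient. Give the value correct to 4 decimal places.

ρ = 1 − 6Σd² / [n(n²−1)] = 1 − 6×26 / (8×63)
  = 1 − 156/504 = 1 − 0.30952 ≈ 0.6905

0.6905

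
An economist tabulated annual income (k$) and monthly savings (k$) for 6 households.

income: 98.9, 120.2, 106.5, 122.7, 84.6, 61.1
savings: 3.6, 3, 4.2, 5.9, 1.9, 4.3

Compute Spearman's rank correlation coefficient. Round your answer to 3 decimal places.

Rank income: 3, 5, 4, 6, 2, 1
Rank savings: 3, 2, 4, 6, 1, 5
d = rank(income) − rank(savings): 0, 3, 0, 0, 1, -4; Σd² = 26
ρ = 1 − 6Σd² / [n(n²−1)] = 1 − 6×26 / (6×35) = 1 − 156/210 ≈ 0.257

0.257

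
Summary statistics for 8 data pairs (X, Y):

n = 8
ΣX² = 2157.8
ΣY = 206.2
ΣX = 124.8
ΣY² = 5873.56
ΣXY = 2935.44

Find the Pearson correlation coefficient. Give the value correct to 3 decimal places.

-0.819

r = (nΣXY − ΣXΣY) / √[(nΣX² − (ΣX)²)(nΣY² − (ΣY)²)]
Numerator: 8×2935.44 − 124.8×206.2 = -2250.24
Denominator: √[(17262.4 − 15575.04)(46988.48 − 42518.44)] = √[1687.36 × 4470.04] = 2746.3734
r = -2250.24 / 2746.3734 ≈ -0.819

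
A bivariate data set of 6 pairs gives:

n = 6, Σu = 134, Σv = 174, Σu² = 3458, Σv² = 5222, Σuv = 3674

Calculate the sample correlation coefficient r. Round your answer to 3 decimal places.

-0.741

r = (nΣuv − ΣuΣv) / √[(nΣu² − (Σu)²)(nΣv² − (Σv)²)]
Numerator: 6×3674 − 134×174 = -1272
Denominator: √[(20748 − 17956)(31332 − 30276)] = √[2792 × 1056] = 1717.0766
r = -1272 / 1717.0766 ≈ -0.741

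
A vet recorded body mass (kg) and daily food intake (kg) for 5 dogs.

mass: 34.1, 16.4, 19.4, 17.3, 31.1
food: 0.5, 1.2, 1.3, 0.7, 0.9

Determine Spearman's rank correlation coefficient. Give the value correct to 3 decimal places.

Rank mass: 5, 1, 3, 2, 4
Rank food: 1, 4, 5, 2, 3
d = rank(mass) − rank(food): 4, -3, -2, 0, 1; Σd² = 30
ρ = 1 − 6Σd² / [n(n²−1)] = 1 − 6×30 / (5×24) = 1 − 180/120 ≈ -0.500

-0.500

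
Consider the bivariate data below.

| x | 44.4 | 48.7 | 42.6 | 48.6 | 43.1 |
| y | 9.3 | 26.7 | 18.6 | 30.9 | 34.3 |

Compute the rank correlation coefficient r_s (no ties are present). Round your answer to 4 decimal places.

0.1000

Rank x: 3, 5, 1, 4, 2
Rank y: 1, 3, 2, 4, 5
d = rank(x) − rank(y): 2, 2, -1, 0, -3; Σd² = 18
ρ = 1 − 6Σd² / [n(n²−1)] = 1 − 6×18 / (5×24) = 1 − 108/120 ≈ 0.1000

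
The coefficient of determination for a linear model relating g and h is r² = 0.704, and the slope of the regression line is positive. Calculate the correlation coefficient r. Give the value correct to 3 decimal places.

0.839

|r| = √0.704 = 0.839
The association is positive, so r = 0.839.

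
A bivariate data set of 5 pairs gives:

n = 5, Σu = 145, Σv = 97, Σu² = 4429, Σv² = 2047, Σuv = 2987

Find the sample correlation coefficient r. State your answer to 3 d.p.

0.905

r = (nΣuv − ΣuΣv) / √[(nΣu² − (Σu)²)(nΣv² − (Σv)²)]
Numerator: 5×2987 − 145×97 = 870
Denominator: √[(22145 − 21025)(10235 − 9409)] = √[1120 × 826] = 961.8316
r = 870 / 961.8316 ≈ 0.905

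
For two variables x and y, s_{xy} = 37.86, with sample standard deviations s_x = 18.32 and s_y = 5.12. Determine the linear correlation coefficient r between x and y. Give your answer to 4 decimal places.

r = Cov(x,y) / (s_x · s_y) = 37.86 / (18.32 × 5.12)
  = 37.86 / 93.7984 ≈ 0.4036

0.4036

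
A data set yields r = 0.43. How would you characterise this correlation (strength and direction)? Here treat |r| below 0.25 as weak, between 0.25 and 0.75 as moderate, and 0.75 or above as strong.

moderate positive

r = 0.43 > 0 so the relationship is positive.
|r| = 0.43, which falls in the moderate range.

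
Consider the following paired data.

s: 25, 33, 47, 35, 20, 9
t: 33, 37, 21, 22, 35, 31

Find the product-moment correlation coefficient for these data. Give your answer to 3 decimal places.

n = 6, Σs = 169, Σt = 179, Σs² = 5629, Σt² = 5569, Σst = 4782
nΣst − ΣsΣt = 28692 − 30251 = -1559
nΣs² − (Σs)² = 33774 − 28561 = 5213; nΣt² − (Σt)² = 33414 − 32041 = 1373
r = -1559 / √(5213 × 1373) = -1559 / 2675.3409 ≈ -0.583

-0.583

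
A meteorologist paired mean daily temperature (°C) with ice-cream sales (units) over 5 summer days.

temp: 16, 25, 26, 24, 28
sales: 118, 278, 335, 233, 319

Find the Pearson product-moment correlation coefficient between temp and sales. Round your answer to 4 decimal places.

0.9592

n = 5, Σx = 119, Σy = 1283, Σx² = 2917, Σy² = 359483, Σxy = 32072
nΣxy − ΣxΣy = 160360 − 152677 = 7683
nΣx² − (Σx)² = 14585 − 14161 = 424; nΣy² − (Σy)² = 1797415 − 1646089 = 151326
r = 7683 / √(424 × 151326) = 7683 / 8010.1326 ≈ 0.9592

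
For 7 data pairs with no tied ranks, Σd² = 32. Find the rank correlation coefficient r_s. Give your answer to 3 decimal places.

0.429

ρ = 1 − 6Σd² / [n(n²−1)] = 1 − 6×32 / (7×48)
  = 1 − 192/336 = 1 − 0.5714 ≈ 0.429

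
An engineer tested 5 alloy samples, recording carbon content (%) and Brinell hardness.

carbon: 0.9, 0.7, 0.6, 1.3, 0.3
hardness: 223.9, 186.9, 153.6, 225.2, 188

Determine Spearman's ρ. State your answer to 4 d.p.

0.7000

Rank carbon: 4, 3, 2, 5, 1
Rank hardness: 4, 2, 1, 5, 3
d = rank(carbon) − rank(hardness): 0, 1, 1, 0, -2; Σd² = 6
ρ = 1 − 6Σd² / [n(n²−1)] = 1 − 6×6 / (5×24) = 1 − 36/120 ≈ 0.7000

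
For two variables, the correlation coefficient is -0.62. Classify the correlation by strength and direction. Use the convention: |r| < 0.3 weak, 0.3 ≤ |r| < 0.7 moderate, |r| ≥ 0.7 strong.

r = -0.62 < 0 so the relationship is negative.
|r| = 0.62, which falls in the moderate range.

moderate negative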